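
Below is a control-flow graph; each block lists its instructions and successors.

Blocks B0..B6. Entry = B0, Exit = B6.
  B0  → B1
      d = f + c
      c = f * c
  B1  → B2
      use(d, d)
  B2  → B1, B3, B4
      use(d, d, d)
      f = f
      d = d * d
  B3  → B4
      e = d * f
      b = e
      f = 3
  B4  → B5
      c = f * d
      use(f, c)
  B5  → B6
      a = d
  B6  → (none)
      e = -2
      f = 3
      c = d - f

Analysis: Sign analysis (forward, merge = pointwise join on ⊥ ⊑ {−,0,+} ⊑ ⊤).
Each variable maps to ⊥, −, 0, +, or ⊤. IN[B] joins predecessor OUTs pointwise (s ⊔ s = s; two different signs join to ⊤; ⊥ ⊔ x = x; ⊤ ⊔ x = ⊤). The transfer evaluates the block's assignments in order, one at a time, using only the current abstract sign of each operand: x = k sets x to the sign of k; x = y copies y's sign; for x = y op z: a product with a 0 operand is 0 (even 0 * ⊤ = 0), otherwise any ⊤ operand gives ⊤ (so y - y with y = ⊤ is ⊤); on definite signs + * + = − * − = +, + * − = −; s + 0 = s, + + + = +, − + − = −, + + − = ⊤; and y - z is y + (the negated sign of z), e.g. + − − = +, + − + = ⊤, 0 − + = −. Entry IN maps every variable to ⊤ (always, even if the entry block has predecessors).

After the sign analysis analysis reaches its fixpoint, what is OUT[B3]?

Converged values:
  B0: | IN=(all ⊤) | OUT=(all ⊤)
  B1: | IN=(all ⊤) | OUT=(all ⊤)
  B2: | IN=(all ⊤) | OUT=(all ⊤)
  B3: | IN=(all ⊤) | OUT={f:+; rest ⊤}
  B4: | IN=(all ⊤) | OUT=(all ⊤)
  B5: | IN=(all ⊤) | OUT=(all ⊤)
  B6: | IN=(all ⊤) | OUT={e:-, f:+; rest ⊤}

Merge at B3: IN[B3] = OUT[B2] = {a: ⊤, b: ⊤, c: ⊤, d: ⊤, e: ⊤, f: ⊤}
Applying B3's transfer function to that IN value gives OUT[B3] (row B3 above).

Answer: {a: ⊤, b: ⊤, c: ⊤, d: ⊤, e: ⊤, f: +}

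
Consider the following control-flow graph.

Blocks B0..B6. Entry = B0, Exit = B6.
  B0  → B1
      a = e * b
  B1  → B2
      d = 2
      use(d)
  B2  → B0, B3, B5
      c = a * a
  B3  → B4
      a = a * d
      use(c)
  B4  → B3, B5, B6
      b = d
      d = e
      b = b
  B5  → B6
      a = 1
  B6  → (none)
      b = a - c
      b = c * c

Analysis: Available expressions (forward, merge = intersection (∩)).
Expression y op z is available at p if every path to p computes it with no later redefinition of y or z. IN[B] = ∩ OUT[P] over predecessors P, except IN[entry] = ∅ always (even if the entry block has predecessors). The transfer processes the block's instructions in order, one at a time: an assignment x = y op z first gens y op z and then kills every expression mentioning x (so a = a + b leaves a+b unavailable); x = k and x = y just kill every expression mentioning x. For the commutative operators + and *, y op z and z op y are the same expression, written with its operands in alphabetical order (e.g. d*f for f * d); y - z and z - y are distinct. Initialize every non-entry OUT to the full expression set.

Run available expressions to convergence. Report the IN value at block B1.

Per-block solution:
  B0:   IN={}   OUT={b*e}
  B1:   IN={b*e}   OUT={b*e}
  B2:   IN={b*e}   OUT={a*a, b*e}
  B3:   IN={}   OUT={}
  B4:   IN={}   OUT={}
  B5:   IN={}   OUT={}
  B6:   IN={}   OUT={a-c, c*c}

Merge at B1: IN[B1] = OUT[B0] = {b*e}

Answer: {b*e}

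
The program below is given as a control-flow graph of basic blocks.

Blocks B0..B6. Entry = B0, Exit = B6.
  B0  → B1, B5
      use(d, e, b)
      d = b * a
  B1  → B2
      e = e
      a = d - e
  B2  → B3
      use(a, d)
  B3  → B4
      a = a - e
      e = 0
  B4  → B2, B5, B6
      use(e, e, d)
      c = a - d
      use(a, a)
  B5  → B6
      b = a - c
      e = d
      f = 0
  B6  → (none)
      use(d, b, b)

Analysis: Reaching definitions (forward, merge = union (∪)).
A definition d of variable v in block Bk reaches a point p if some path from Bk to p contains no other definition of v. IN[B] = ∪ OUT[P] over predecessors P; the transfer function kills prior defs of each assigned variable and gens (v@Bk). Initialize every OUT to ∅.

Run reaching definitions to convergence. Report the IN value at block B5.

Converged values:
  B0:   IN={}   OUT={d@B0}
  B1:   IN={d@B0}   OUT={a@B1, d@B0, e@B1}
  B2:   IN={a@B1, a@B3, c@B4, d@B0, e@B1, e@B3}   OUT={a@B1, a@B3, c@B4, d@B0, e@B1, e@B3}
  B3:   IN={a@B1, a@B3, c@B4, d@B0, e@B1, e@B3}   OUT={a@B3, c@B4, d@B0, e@B3}
  B4:   IN={a@B3, c@B4, d@B0, e@B3}   OUT={a@B3, c@B4, d@B0, e@B3}
  B5:   IN={a@B3, c@B4, d@B0, e@B3}   OUT={a@B3, b@B5, c@B4, d@B0, e@B5, f@B5}
  B6:   IN={a@B3, b@B5, c@B4, d@B0, e@B3, e@B5, f@B5}   OUT={a@B3, b@B5, c@B4, d@B0, e@B3, e@B5, f@B5}

Merge at B5: IN[B5] = OUT[B0] ⊔ OUT[B4] = {a@B3, c@B4, d@B0, e@B3}

Answer: {a@B3, c@B4, d@B0, e@B3}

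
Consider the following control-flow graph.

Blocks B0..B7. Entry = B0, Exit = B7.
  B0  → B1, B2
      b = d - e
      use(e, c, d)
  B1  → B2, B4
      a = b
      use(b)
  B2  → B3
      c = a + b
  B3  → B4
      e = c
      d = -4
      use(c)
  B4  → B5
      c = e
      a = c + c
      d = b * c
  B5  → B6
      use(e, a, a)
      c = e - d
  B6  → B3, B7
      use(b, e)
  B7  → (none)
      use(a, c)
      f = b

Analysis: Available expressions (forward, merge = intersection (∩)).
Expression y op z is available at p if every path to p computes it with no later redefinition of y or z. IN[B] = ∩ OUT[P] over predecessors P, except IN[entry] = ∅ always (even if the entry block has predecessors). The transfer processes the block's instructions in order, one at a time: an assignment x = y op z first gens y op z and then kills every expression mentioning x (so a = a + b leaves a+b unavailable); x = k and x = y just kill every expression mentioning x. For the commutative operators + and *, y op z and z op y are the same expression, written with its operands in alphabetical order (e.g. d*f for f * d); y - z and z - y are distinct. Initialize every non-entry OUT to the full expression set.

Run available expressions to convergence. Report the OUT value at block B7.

Per-block solution:
  B0:   IN={}   OUT={d-e}
  B1:   IN={d-e}   OUT={d-e}
  B2:   IN={d-e}   OUT={a+b, d-e}
  B3:   IN={}   OUT={}
  B4:   IN={}   OUT={b*c, c+c}
  B5:   IN={b*c, c+c}   OUT={e-d}
  B6:   IN={e-d}   OUT={e-d}
  B7:   IN={e-d}   OUT={e-d}

Merge at B7: IN[B7] = OUT[B6] = {e-d}
Applying B7's transfer function to that IN value gives OUT[B7] (row B7 above).

Answer: {e-d}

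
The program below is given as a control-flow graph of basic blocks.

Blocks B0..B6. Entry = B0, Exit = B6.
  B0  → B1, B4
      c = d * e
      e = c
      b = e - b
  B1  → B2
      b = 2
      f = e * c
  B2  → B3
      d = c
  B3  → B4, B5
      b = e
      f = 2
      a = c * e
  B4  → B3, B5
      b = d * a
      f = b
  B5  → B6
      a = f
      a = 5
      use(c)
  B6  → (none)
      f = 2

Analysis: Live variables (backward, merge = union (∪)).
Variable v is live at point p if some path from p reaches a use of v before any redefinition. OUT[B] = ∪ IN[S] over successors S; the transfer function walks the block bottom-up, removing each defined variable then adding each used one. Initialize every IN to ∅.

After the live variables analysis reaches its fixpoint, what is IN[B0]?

Per-block solution:
  B0:   IN={a, b, d, e}   OUT={a, c, d, e}
  B1:   IN={c, e}   OUT={c, e}
  B2:   IN={c, e}   OUT={c, d, e}
  B3:   IN={c, d, e}   OUT={a, c, d, e, f}
  B4:   IN={a, c, d, e}   OUT={c, d, e, f}
  B5:   IN={c, f}   OUT={}
  B6:   IN={}   OUT={}

Merge at B0: OUT[B0] = IN[B1] ⊔ IN[B4] = {a, c, d, e}
Applying B0's transfer function to that OUT value gives IN[B0] (row B0 above).

Answer: {a, b, d, e}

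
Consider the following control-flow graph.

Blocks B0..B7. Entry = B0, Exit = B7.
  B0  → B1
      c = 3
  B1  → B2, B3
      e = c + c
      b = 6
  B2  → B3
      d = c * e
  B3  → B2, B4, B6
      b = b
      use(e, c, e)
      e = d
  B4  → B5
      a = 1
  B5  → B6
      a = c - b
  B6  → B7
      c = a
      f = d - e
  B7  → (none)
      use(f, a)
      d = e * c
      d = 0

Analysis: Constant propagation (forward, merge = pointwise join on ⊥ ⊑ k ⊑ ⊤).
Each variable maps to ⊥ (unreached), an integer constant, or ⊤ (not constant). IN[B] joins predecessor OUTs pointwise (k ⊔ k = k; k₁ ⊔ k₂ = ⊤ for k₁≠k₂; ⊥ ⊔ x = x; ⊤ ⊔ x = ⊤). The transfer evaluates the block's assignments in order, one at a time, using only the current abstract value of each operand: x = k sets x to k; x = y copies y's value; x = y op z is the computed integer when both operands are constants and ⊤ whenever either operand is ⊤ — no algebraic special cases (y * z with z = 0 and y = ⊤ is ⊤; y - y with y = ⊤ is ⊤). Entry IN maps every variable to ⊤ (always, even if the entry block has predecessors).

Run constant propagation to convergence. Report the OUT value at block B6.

Answer: {a: ⊤, b: 6, c: ⊤, d: ⊤, e: ⊤, f: ⊤}

Working:
Per-block solution:
  B0:  IN=(all ⊤)  OUT={c:3; rest ⊤}
  B1:  IN={c:3; rest ⊤}  OUT={b:6, c:3, e:6; rest ⊤}
  B2:  IN={b:6, c:3; rest ⊤}  OUT={b:6, c:3; rest ⊤}
  B3:  IN={b:6, c:3; rest ⊤}  OUT={b:6, c:3; rest ⊤}
  B4:  IN={b:6, c:3; rest ⊤}  OUT={a:1, b:6, c:3; rest ⊤}
  B5:  IN={a:1, b:6, c:3; rest ⊤}  OUT={a:-3, b:6, c:3; rest ⊤}
  B6:  IN={b:6, c:3; rest ⊤}  OUT={b:6; rest ⊤}
  B7:  IN={b:6; rest ⊤}  OUT={b:6, d:0; rest ⊤}

Merge at B6: IN[B6] = OUT[B3] ⊔ OUT[B5] = {a: ⊤, b: 6, c: 3, d: ⊤, e: ⊤, f: ⊤}
Applying B6's transfer function to that IN value gives OUT[B6] (row B6 above).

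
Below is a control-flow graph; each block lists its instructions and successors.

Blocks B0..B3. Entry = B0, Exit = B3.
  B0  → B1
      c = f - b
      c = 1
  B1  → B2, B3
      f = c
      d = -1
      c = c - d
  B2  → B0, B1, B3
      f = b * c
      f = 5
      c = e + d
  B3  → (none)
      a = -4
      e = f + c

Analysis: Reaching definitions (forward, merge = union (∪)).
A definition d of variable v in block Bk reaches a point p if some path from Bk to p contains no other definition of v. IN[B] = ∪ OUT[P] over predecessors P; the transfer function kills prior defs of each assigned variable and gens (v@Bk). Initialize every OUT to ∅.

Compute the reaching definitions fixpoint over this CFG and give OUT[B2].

Converged values:
  B0:  IN={c@B2, d@B1, f@B2}  OUT={c@B0, d@B1, f@B2}
  B1:  IN={c@B0, c@B2, d@B1, f@B2}  OUT={c@B1, d@B1, f@B1}
  B2:  IN={c@B1, d@B1, f@B1}  OUT={c@B2, d@B1, f@B2}
  B3:  IN={c@B1, c@B2, d@B1, f@B1, f@B2}  OUT={a@B3, c@B1, c@B2, d@B1, e@B3, f@B1, f@B2}

Merge at B2: IN[B2] = OUT[B1] = {c@B1, d@B1, f@B1}
Applying B2's transfer function to that IN value gives OUT[B2] (row B2 above).

Answer: {c@B2, d@B1, f@B2}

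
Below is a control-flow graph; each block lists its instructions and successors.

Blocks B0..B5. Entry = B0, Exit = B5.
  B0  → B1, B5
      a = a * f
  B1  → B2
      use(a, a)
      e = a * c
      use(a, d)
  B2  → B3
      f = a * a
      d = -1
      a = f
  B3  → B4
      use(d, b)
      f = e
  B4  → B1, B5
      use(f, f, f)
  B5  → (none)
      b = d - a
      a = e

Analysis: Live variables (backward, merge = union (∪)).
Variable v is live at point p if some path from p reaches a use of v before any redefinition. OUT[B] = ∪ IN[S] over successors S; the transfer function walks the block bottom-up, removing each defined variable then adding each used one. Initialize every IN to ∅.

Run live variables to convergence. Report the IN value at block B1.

Answer: {a, b, c, d}

Derivation:
Fixpoint table:
  B0:   IN={a, b, c, d, e, f}   OUT={a, b, c, d, e}
  B1:   IN={a, b, c, d}   OUT={a, b, c, e}
  B2:   IN={a, b, c, e}   OUT={a, b, c, d, e}
  B3:   IN={a, b, c, d, e}   OUT={a, b, c, d, e, f}
  B4:   IN={a, b, c, d, e, f}   OUT={a, b, c, d, e}
  B5:   IN={a, d, e}   OUT={}

Merge at B1: OUT[B1] = IN[B2] = {a, b, c, e}
Applying B1's transfer function to that OUT value gives IN[B1] (row B1 above).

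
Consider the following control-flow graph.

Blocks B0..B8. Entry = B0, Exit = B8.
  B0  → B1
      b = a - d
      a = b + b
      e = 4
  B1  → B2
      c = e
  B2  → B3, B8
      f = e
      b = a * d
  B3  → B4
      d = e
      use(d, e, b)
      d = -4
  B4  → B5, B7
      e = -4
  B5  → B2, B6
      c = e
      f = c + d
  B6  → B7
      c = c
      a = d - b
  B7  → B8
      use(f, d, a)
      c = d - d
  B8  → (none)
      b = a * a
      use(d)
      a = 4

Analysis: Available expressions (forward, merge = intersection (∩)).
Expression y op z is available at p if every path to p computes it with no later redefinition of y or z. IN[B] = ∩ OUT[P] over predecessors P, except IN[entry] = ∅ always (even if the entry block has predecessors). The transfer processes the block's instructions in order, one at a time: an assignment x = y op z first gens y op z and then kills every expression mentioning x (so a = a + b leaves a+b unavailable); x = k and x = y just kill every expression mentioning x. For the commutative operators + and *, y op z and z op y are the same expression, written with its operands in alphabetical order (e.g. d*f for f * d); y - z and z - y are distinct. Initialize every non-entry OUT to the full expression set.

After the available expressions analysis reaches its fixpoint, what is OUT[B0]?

Answer: {b+b}

Derivation:
Per-block solution:
  B0:   IN={}   OUT={b+b}
  B1:   IN={b+b}   OUT={b+b}
  B2:   IN={}   OUT={a*d}
  B3:   IN={a*d}   OUT={}
  B4:   IN={}   OUT={}
  B5:   IN={}   OUT={c+d}
  B6:   IN={c+d}   OUT={d-b}
  B7:   IN={}   OUT={d-d}
  B8:   IN={}   OUT={}

B0 is the boundary node: IN[B0] = {}
Applying B0's transfer function to that IN value gives OUT[B0] (row B0 above).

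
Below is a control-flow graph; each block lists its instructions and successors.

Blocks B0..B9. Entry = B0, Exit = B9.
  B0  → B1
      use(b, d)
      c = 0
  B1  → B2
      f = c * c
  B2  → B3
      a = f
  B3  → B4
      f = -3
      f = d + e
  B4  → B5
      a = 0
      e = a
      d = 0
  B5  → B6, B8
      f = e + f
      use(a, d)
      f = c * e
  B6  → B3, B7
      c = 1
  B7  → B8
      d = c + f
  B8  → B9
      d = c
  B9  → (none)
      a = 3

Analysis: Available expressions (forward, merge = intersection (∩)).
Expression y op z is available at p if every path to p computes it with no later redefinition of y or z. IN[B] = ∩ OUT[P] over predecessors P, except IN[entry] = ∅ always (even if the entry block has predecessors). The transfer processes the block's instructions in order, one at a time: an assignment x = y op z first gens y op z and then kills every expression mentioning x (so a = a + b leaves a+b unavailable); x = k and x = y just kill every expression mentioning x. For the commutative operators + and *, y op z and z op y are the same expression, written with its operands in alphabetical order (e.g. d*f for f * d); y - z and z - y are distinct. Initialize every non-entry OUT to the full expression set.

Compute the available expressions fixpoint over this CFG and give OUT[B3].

Per-block solution:
  B0:   IN={}   OUT={}
  B1:   IN={}   OUT={c*c}
  B2:   IN={c*c}   OUT={c*c}
  B3:   IN={}   OUT={d+e}
  B4:   IN={d+e}   OUT={}
  B5:   IN={}   OUT={c*e}
  B6:   IN={c*e}   OUT={}
  B7:   IN={}   OUT={c+f}
  B8:   IN={}   OUT={}
  B9:   IN={}   OUT={}

Merge at B3: IN[B3] = OUT[B2] ∩ OUT[B6] = {}
Applying B3's transfer function to that IN value gives OUT[B3] (row B3 above).

Answer: {d+e}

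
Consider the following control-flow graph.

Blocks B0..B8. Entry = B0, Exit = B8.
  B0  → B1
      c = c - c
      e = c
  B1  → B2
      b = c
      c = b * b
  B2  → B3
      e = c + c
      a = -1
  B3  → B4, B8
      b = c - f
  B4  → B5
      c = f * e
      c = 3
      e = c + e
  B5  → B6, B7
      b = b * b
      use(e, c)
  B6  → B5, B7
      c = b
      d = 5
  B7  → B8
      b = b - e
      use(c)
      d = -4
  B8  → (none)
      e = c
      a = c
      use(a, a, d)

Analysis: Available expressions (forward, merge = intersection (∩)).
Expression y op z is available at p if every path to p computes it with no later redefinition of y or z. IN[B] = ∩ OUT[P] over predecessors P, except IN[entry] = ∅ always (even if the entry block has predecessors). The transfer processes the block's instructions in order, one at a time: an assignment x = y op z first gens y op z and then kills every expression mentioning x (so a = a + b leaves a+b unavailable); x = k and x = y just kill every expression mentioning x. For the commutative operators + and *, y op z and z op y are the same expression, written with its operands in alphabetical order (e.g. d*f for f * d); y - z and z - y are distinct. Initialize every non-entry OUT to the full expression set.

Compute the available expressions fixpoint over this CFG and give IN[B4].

Answer: {c+c, c-f}

Trace:
Fixpoint table:
  B0: | IN={} | OUT={}
  B1: | IN={} | OUT={b*b}
  B2: | IN={b*b} | OUT={b*b, c+c}
  B3: | IN={b*b, c+c} | OUT={c+c, c-f}
  B4: | IN={c+c, c-f} | OUT={}
  B5: | IN={} | OUT={}
  B6: | IN={} | OUT={}
  B7: | IN={} | OUT={}
  B8: | IN={} | OUT={}

Merge at B4: IN[B4] = OUT[B3] = {c+c, c-f}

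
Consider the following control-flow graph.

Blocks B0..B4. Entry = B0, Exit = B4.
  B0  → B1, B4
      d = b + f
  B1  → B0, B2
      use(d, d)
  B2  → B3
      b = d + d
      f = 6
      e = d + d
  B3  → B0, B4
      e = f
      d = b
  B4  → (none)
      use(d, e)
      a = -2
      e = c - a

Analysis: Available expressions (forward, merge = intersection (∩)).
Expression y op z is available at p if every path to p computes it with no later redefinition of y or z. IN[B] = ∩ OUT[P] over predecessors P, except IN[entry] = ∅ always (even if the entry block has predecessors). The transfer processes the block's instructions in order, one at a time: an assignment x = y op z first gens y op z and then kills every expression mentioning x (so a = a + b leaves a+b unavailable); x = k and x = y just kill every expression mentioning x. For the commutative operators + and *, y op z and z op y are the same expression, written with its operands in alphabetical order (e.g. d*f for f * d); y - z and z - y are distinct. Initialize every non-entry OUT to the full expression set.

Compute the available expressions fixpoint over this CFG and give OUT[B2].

Fixpoint table:
  B0: | IN={} | OUT={b+f}
  B1: | IN={b+f} | OUT={b+f}
  B2: | IN={b+f} | OUT={d+d}
  B3: | IN={d+d} | OUT={}
  B4: | IN={} | OUT={c-a}

Merge at B2: IN[B2] = OUT[B1] = {b+f}
Applying B2's transfer function to that IN value gives OUT[B2] (row B2 above).

Answer: {d+d}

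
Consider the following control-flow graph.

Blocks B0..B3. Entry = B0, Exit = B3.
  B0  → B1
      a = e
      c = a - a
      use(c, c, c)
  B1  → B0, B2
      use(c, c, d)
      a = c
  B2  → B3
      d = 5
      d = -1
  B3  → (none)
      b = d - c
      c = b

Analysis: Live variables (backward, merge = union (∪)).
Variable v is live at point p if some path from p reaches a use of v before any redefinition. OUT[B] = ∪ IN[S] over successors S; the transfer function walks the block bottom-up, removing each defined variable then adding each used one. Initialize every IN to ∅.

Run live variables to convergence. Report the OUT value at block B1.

Per-block solution:
  B0:   IN={d, e}   OUT={c, d, e}
  B1:   IN={c, d, e}   OUT={c, d, e}
  B2:   IN={c}   OUT={c, d}
  B3:   IN={c, d}   OUT={}

Merge at B1: OUT[B1] = IN[B0] ⊔ IN[B2] = {c, d, e}

Answer: {c, d, e}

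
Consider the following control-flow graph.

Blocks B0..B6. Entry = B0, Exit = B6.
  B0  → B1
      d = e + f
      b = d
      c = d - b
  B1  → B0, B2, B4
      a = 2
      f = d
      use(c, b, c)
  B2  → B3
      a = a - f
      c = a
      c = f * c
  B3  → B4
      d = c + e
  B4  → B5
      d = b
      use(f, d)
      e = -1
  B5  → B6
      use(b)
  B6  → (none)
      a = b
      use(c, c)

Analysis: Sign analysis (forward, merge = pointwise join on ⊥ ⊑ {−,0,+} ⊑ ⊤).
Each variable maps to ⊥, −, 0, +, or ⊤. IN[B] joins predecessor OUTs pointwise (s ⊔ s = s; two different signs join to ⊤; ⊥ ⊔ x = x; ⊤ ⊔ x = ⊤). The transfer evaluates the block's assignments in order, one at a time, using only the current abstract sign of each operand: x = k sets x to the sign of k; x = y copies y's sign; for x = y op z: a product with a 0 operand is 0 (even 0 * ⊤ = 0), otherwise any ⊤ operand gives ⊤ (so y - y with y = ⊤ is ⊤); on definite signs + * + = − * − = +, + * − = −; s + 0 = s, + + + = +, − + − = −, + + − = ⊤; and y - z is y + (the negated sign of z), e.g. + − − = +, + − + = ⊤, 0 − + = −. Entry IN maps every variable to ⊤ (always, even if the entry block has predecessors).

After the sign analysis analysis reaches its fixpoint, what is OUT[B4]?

Per-block solution:
  B0:  IN=(all ⊤)  OUT=(all ⊤)
  B1:  IN=(all ⊤)  OUT={a:+; rest ⊤}
  B2:  IN={a:+; rest ⊤}  OUT=(all ⊤)
  B3:  IN=(all ⊤)  OUT=(all ⊤)
  B4:  IN=(all ⊤)  OUT={e:-; rest ⊤}
  B5:  IN={e:-; rest ⊤}  OUT={e:-; rest ⊤}
  B6:  IN={e:-; rest ⊤}  OUT={e:-; rest ⊤}

Merge at B4: IN[B4] = OUT[B1] ⊔ OUT[B3] = {a: ⊤, b: ⊤, c: ⊤, d: ⊤, e: ⊤, f: ⊤}
Applying B4's transfer function to that IN value gives OUT[B4] (row B4 above).

Answer: {a: ⊤, b: ⊤, c: ⊤, d: ⊤, e: -, f: ⊤}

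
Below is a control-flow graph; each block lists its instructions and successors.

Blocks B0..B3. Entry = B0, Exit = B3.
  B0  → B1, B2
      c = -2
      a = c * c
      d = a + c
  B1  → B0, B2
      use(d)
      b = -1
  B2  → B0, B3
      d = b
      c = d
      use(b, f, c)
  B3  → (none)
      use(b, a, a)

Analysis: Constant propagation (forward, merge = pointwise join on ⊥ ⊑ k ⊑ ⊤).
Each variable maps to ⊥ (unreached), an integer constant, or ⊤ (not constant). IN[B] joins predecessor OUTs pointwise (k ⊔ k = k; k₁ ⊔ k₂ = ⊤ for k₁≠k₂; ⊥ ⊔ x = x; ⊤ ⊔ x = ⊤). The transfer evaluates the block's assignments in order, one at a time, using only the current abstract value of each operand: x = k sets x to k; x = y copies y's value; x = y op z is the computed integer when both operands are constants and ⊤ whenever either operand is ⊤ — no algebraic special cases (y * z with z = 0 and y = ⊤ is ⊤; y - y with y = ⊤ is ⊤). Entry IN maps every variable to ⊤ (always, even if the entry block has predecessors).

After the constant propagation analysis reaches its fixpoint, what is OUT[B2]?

Answer: {a: 4, b: ⊤, c: ⊤, d: ⊤, e: ⊤, f: ⊤}

Working:
Fixpoint table:
  B0:   IN=(all ⊤)   OUT={a:4, c:-2, d:2; rest ⊤}
  B1:   IN={a:4, c:-2, d:2; rest ⊤}   OUT={a:4, b:-1, c:-2, d:2; rest ⊤}
  B2:   IN={a:4, c:-2, d:2; rest ⊤}   OUT={a:4; rest ⊤}
  B3:   IN={a:4; rest ⊤}   OUT={a:4; rest ⊤}

Merge at B2: IN[B2] = OUT[B0] ⊔ OUT[B1] = {a: 4, b: ⊤, c: -2, d: 2, e: ⊤, f: ⊤}
Applying B2's transfer function to that IN value gives OUT[B2] (row B2 above).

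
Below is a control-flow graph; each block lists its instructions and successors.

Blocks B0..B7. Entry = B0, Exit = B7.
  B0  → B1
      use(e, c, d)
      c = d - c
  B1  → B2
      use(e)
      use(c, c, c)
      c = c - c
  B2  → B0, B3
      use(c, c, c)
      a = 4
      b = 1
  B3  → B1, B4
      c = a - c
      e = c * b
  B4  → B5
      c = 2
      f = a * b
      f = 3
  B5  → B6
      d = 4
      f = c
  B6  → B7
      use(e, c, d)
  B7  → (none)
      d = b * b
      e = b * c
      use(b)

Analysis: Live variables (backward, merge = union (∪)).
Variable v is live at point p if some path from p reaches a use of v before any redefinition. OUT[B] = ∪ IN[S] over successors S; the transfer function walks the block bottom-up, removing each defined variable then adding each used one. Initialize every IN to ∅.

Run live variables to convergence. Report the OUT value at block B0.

Per-block solution:
  B0:  IN={c, d, e}  OUT={c, d, e}
  B1:  IN={c, d, e}  OUT={c, d, e}
  B2:  IN={c, d, e}  OUT={a, b, c, d, e}
  B3:  IN={a, b, c, d}  OUT={a, b, c, d, e}
  B4:  IN={a, b, e}  OUT={b, c, e}
  B5:  IN={b, c, e}  OUT={b, c, d, e}
  B6:  IN={b, c, d, e}  OUT={b, c}
  B7:  IN={b, c}  OUT={}

Merge at B0: OUT[B0] = IN[B1] = {c, d, e}

Answer: {c, d, e}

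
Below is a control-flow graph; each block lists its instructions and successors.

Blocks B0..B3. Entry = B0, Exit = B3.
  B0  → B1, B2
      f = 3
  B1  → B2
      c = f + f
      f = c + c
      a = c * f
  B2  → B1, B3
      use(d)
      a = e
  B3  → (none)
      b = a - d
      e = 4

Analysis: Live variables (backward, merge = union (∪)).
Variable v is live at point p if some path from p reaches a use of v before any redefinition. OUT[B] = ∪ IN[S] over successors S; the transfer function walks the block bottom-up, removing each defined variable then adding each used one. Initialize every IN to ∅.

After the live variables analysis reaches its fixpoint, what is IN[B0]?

Converged values:
  B0:   IN={d, e}   OUT={d, e, f}
  B1:   IN={d, e, f}   OUT={d, e, f}
  B2:   IN={d, e, f}   OUT={a, d, e, f}
  B3:   IN={a, d}   OUT={}

Merge at B0: OUT[B0] = IN[B1] ⊔ IN[B2] = {d, e, f}
Applying B0's transfer function to that OUT value gives IN[B0] (row B0 above).

Answer: {d, e}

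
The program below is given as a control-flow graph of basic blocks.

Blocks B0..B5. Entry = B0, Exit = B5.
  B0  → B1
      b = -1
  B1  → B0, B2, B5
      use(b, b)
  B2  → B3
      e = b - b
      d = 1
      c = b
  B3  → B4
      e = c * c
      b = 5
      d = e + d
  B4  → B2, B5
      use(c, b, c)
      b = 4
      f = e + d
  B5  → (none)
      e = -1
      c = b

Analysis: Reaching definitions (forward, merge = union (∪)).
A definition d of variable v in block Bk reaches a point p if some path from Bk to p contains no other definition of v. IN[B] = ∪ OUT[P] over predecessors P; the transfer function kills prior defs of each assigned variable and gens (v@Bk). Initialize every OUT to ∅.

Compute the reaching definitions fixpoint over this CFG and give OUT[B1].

Answer: {b@B0}

Derivation:
Converged values:
  B0: | IN={b@B0} | OUT={b@B0}
  B1: | IN={b@B0} | OUT={b@B0}
  B2: | IN={b@B0, b@B4, c@B2, d@B3, e@B3, f@B4} | OUT={b@B0, b@B4, c@B2, d@B2, e@B2, f@B4}
  B3: | IN={b@B0, b@B4, c@B2, d@B2, e@B2, f@B4} | OUT={b@B3, c@B2, d@B3, e@B3, f@B4}
  B4: | IN={b@B3, c@B2, d@B3, e@B3, f@B4} | OUT={b@B4, c@B2, d@B3, e@B3, f@B4}
  B5: | IN={b@B0, b@B4, c@B2, d@B3, e@B3, f@B4} | OUT={b@B0, b@B4, c@B5, d@B3, e@B5, f@B4}

Merge at B1: IN[B1] = OUT[B0] = {b@B0}
Applying B1's transfer function to that IN value gives OUT[B1] (row B1 above).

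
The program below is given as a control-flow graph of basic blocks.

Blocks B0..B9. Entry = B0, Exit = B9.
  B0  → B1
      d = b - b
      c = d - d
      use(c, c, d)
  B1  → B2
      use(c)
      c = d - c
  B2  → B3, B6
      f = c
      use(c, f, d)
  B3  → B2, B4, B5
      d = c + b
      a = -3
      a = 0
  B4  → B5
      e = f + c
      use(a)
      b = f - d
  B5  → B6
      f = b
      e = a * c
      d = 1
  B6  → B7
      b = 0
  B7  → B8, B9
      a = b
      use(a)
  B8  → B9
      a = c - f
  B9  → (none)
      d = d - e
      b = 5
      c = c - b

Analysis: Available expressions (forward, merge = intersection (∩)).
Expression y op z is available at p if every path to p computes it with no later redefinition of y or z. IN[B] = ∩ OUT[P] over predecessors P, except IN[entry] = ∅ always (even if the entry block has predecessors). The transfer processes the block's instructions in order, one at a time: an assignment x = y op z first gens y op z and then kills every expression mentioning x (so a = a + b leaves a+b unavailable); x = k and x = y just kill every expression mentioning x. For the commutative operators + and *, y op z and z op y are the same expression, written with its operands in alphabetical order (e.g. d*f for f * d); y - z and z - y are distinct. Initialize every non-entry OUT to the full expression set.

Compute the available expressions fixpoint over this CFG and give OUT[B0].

Converged values:
  B0:   IN={}   OUT={b-b, d-d}
  B1:   IN={b-b, d-d}   OUT={b-b, d-d}
  B2:   IN={b-b}   OUT={b-b}
  B3:   IN={b-b}   OUT={b+c, b-b}
  B4:   IN={b+c, b-b}   OUT={c+f, f-d}
  B5:   IN={}   OUT={a*c}
  B6:   IN={}   OUT={}
  B7:   IN={}   OUT={}
  B8:   IN={}   OUT={c-f}
  B9:   IN={}   OUT={}

B0 is the boundary node: IN[B0] = {}
Applying B0's transfer function to that IN value gives OUT[B0] (row B0 above).

Answer: {b-b, d-d}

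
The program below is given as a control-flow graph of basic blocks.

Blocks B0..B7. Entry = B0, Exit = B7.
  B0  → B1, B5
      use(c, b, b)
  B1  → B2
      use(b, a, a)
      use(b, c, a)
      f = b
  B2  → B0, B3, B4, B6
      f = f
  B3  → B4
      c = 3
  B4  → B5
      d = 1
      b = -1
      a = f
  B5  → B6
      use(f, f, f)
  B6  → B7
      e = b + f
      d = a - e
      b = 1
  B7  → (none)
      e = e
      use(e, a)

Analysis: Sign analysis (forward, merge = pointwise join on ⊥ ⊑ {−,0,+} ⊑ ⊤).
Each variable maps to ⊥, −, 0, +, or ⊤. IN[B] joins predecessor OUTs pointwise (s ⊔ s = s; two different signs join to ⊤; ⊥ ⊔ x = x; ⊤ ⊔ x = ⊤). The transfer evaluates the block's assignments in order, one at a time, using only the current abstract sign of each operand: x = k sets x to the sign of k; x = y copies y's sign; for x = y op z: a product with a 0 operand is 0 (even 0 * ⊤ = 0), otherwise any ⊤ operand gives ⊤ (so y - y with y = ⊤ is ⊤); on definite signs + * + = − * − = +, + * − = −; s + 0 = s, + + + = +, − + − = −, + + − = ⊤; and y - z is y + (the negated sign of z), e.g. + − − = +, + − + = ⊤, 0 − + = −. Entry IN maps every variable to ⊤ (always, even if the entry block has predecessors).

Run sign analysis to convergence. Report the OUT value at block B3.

Converged values:
  B0: | IN=(all ⊤) | OUT=(all ⊤)
  B1: | IN=(all ⊤) | OUT=(all ⊤)
  B2: | IN=(all ⊤) | OUT=(all ⊤)
  B3: | IN=(all ⊤) | OUT={c:+; rest ⊤}
  B4: | IN=(all ⊤) | OUT={b:-, d:+; rest ⊤}
  B5: | IN=(all ⊤) | OUT=(all ⊤)
  B6: | IN=(all ⊤) | OUT={b:+; rest ⊤}
  B7: | IN={b:+; rest ⊤} | OUT={b:+; rest ⊤}

Merge at B3: IN[B3] = OUT[B2] = {a: ⊤, b: ⊤, c: ⊤, d: ⊤, e: ⊤, f: ⊤}
Applying B3's transfer function to that IN value gives OUT[B3] (row B3 above).

Answer: {a: ⊤, b: ⊤, c: +, d: ⊤, e: ⊤, f: ⊤}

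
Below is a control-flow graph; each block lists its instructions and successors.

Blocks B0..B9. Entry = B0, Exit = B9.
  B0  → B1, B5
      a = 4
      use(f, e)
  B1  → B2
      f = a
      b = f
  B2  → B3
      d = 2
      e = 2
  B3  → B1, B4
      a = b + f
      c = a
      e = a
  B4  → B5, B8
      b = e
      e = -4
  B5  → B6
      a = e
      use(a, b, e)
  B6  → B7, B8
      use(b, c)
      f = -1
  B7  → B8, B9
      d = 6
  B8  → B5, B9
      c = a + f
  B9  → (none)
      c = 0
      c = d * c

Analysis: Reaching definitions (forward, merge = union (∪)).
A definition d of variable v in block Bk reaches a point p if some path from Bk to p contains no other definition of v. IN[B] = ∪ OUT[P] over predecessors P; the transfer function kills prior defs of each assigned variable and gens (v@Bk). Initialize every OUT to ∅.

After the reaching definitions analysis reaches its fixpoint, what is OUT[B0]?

Per-block solution:
  B0:   IN={}   OUT={a@B0}
  B1:   IN={a@B0, a@B3, b@B1, c@B3, d@B2, e@B3, f@B1}   OUT={a@B0, a@B3, b@B1, c@B3, d@B2, e@B3, f@B1}
  B2:   IN={a@B0, a@B3, b@B1, c@B3, d@B2, e@B3, f@B1}   OUT={a@B0, a@B3, b@B1, c@B3, d@B2, e@B2, f@B1}
  B3:   IN={a@B0, a@B3, b@B1, c@B3, d@B2, e@B2, f@B1}   OUT={a@B3, b@B1, c@B3, d@B2, e@B3, f@B1}
  B4:   IN={a@B3, b@B1, c@B3, d@B2, e@B3, f@B1}   OUT={a@B3, b@B4, c@B3, d@B2, e@B4, f@B1}
  B5:   IN={a@B0, a@B3, a@B5, b@B4, c@B3, c@B8, d@B2, d@B7, e@B4, f@B1, f@B6}   OUT={a@B5, b@B4, c@B3, c@B8, d@B2, d@B7, e@B4, f@B1, f@B6}
  B6:   IN={a@B5, b@B4, c@B3, c@B8, d@B2, d@B7, e@B4, f@B1, f@B6}   OUT={a@B5, b@B4, c@B3, c@B8, d@B2, d@B7, e@B4, f@B6}
  B7:   IN={a@B5, b@B4, c@B3, c@B8, d@B2, d@B7, e@B4, f@B6}   OUT={a@B5, b@B4, c@B3, c@B8, d@B7, e@B4, f@B6}
  B8:   IN={a@B3, a@B5, b@B4, c@B3, c@B8, d@B2, d@B7, e@B4, f@B1, f@B6}   OUT={a@B3, a@B5, b@B4, c@B8, d@B2, d@B7, e@B4, f@B1, f@B6}
  B9:   IN={a@B3, a@B5, b@B4, c@B3, c@B8, d@B2, d@B7, e@B4, f@B1, f@B6}   OUT={a@B3, a@B5, b@B4, c@B9, d@B2, d@B7, e@B4, f@B1, f@B6}

B0 is the boundary node: IN[B0] = {}
Applying B0's transfer function to that IN value gives OUT[B0] (row B0 above).

Answer: {a@B0}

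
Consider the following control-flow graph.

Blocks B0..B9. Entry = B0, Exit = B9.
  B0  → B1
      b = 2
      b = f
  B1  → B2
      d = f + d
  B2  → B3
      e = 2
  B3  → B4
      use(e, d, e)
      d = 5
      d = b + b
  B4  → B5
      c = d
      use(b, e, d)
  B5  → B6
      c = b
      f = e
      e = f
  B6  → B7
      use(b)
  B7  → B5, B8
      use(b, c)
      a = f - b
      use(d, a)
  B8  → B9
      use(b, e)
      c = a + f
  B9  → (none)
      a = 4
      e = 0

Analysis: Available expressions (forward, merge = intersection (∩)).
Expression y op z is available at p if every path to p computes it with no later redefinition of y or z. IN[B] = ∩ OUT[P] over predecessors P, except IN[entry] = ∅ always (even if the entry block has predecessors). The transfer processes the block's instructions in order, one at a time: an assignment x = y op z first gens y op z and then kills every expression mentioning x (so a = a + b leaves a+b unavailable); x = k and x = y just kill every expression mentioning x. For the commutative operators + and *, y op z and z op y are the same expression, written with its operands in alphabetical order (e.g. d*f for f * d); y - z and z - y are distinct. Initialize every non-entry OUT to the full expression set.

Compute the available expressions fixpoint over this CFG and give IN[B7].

Converged values:
  B0:  IN={}  OUT={}
  B1:  IN={}  OUT={}
  B2:  IN={}  OUT={}
  B3:  IN={}  OUT={b+b}
  B4:  IN={b+b}  OUT={b+b}
  B5:  IN={b+b}  OUT={b+b}
  B6:  IN={b+b}  OUT={b+b}
  B7:  IN={b+b}  OUT={b+b, f-b}
  B8:  IN={b+b, f-b}  OUT={a+f, b+b, f-b}
  B9:  IN={a+f, b+b, f-b}  OUT={b+b, f-b}

Merge at B7: IN[B7] = OUT[B6] = {b+b}

Answer: {b+b}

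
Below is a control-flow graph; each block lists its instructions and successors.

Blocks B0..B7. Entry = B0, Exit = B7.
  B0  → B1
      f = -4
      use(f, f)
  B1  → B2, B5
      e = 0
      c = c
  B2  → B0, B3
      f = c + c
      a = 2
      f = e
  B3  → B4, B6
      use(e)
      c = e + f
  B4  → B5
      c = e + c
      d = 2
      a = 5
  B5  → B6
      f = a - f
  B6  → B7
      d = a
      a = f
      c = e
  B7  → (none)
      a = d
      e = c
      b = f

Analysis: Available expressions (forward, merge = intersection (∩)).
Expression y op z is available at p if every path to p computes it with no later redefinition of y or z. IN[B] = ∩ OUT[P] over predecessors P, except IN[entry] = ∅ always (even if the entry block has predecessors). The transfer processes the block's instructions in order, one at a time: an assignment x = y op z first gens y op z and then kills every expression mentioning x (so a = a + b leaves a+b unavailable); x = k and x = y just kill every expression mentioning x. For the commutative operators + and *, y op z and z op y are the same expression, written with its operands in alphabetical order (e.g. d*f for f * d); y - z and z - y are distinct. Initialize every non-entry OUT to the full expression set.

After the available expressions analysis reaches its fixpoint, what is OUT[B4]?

Per-block solution:
  B0:   IN={}   OUT={}
  B1:   IN={}   OUT={}
  B2:   IN={}   OUT={c+c}
  B3:   IN={c+c}   OUT={e+f}
  B4:   IN={e+f}   OUT={e+f}
  B5:   IN={}   OUT={}
  B6:   IN={}   OUT={}
  B7:   IN={}   OUT={}

Merge at B4: IN[B4] = OUT[B3] = {e+f}
Applying B4's transfer function to that IN value gives OUT[B4] (row B4 above).

Answer: {e+f}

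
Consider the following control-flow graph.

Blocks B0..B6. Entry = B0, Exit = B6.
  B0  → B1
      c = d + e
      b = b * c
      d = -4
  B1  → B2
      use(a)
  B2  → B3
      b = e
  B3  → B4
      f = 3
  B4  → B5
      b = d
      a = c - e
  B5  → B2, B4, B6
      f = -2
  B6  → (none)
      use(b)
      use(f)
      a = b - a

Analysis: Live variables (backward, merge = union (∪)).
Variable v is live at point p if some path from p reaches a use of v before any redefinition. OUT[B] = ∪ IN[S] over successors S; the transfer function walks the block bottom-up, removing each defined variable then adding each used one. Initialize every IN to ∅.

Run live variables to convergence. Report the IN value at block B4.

Fixpoint table:
  B0:  IN={a, b, d, e}  OUT={a, c, d, e}
  B1:  IN={a, c, d, e}  OUT={c, d, e}
  B2:  IN={c, d, e}  OUT={c, d, e}
  B3:  IN={c, d, e}  OUT={c, d, e}
  B4:  IN={c, d, e}  OUT={a, b, c, d, e}
  B5:  IN={a, b, c, d, e}  OUT={a, b, c, d, e, f}
  B6:  IN={a, b, f}  OUT={}

Merge at B4: OUT[B4] = IN[B5] = {a, b, c, d, e}
Applying B4's transfer function to that OUT value gives IN[B4] (row B4 above).

Answer: {c, d, e}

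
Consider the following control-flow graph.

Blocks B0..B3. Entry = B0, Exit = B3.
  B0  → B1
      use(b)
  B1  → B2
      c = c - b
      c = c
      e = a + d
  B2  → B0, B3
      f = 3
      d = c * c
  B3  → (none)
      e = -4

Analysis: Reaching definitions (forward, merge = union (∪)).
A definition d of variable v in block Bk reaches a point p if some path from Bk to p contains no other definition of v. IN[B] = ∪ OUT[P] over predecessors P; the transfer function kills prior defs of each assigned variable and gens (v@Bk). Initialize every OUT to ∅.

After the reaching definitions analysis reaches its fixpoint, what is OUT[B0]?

Answer: {c@B1, d@B2, e@B1, f@B2}

Derivation:
Per-block solution:
  B0:   IN={c@B1, d@B2, e@B1, f@B2}   OUT={c@B1, d@B2, e@B1, f@B2}
  B1:   IN={c@B1, d@B2, e@B1, f@B2}   OUT={c@B1, d@B2, e@B1, f@B2}
  B2:   IN={c@B1, d@B2, e@B1, f@B2}   OUT={c@B1, d@B2, e@B1, f@B2}
  B3:   IN={c@B1, d@B2, e@B1, f@B2}   OUT={c@B1, d@B2, e@B3, f@B2}

Merge at B0 (entry node, so the boundary value {} is joined with the incoming edge(s)): IN[B0] = {} ⊔ OUT[B2] = {c@B1, d@B2, e@B1, f@B2}
Applying B0's transfer function to that IN value gives OUT[B0] (row B0 above).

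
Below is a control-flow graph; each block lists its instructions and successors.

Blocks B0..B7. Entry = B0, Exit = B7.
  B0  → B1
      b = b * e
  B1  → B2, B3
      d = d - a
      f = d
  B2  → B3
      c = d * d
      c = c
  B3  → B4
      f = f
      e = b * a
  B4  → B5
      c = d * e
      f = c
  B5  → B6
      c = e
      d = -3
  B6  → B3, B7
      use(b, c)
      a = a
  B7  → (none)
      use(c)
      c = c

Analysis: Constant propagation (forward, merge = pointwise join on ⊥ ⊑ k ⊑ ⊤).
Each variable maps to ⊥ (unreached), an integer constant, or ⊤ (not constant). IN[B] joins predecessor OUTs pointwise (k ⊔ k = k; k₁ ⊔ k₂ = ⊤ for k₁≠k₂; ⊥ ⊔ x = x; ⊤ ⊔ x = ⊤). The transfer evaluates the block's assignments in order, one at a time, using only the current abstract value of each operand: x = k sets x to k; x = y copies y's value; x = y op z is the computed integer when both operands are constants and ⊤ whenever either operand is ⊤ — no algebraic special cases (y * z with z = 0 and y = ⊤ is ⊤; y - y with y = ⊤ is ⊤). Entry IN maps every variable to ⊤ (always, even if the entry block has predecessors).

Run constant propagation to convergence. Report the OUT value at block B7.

Per-block solution:
  B0:  IN=(all ⊤)  OUT=(all ⊤)
  B1:  IN=(all ⊤)  OUT=(all ⊤)
  B2:  IN=(all ⊤)  OUT=(all ⊤)
  B3:  IN=(all ⊤)  OUT=(all ⊤)
  B4:  IN=(all ⊤)  OUT=(all ⊤)
  B5:  IN=(all ⊤)  OUT={d:-3; rest ⊤}
  B6:  IN={d:-3; rest ⊤}  OUT={d:-3; rest ⊤}
  B7:  IN={d:-3; rest ⊤}  OUT={d:-3; rest ⊤}

Merge at B7: IN[B7] = OUT[B6] = {a: ⊤, b: ⊤, c: ⊤, d: -3, e: ⊤, f: ⊤}
Applying B7's transfer function to that IN value gives OUT[B7] (row B7 above).

Answer: {a: ⊤, b: ⊤, c: ⊤, d: -3, e: ⊤, f: ⊤}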